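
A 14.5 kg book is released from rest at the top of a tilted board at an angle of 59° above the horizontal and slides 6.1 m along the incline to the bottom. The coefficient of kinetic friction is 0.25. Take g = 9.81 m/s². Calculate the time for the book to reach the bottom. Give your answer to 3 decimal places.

The weight component along the incline is mg sin 59° = 121.928 N and the normal force is N = mg cos 59° = 73.262 N.
Friction up the slope is f = μN = 0.25 × 73.262 = 18.316 N, so the net downslope force is 121.928 − 18.316 = 103.612 N and a = 103.612 / 14.5 = 7.1457 m/s².
Starting from rest, L = ½at², so t = √(2L/a) = √(2 × 6.1 / 7.1457) = 1.3066 s.

1.307 s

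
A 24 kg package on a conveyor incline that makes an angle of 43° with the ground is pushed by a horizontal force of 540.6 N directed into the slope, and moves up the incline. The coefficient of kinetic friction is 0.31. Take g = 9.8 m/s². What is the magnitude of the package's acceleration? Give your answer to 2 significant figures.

2.8 m/s²

The horizontal push has components F cos 43° = 540.6 × 0.7314 = 395.395 N up the incline and F sin 43° = 540.6 × 0.6820 = 368.689 N pressing into the surface.
The normal force is therefore N = mg cos 43° + F sin 43° = 172.025 + 368.689 = 540.714 N, and kinetic friction down the slope is μN = 0.31 × 540.714 = 167.621 N.
Along the incline: F cos 43° − mg sin 43° − μN = ma, so 395.395 − 160.406 − 167.621 = 24 a, giving a = 2.8070 m/s².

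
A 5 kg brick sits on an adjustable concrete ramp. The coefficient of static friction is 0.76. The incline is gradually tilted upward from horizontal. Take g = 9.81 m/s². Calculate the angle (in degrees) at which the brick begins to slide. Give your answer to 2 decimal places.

At the threshold of sliding, static friction is at its maximum μ_s N and exactly balances the weight component along the incline: mg sin θ = μ_s mg cos θ.
Hence tan θ = μ_s = 0.76, so θ = arctan(0.76) = 37.2348°.

37.23°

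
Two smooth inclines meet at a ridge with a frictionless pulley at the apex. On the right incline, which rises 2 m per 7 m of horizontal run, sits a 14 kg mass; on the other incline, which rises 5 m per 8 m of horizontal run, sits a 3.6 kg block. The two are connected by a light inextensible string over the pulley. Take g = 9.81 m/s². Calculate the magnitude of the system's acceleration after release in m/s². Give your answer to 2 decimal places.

Resolve each weight along its own incline: the 14 kg mass has component 14 × 9.81 × sin 15.95° = 37.730 N down its slope, and the 3.6 kg mass has 3.6 × 9.81 × sin 32.01° = 18.717 N down its slope.
The 14 kg side's 37.730 N exceeds the other side's 18.717 N, so that mass slides down and the 3.6 kg mass slides up. Taking that direction as positive, Newton's second law for the whole system gives 37.730 − 18.717 = (14 + 3.6) a, so a = 19.013 / 17.6 = 1.0803 m/s².

1.08 m/s²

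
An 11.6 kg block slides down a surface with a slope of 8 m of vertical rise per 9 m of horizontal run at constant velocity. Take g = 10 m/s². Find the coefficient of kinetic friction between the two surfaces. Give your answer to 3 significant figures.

0.889

At constant velocity the net force along the incline is zero: mg sin 41.63° = μ mg cos 41.63°.
So μ = tan 41.63° = 0.6644 / 0.7474 = 0.8889.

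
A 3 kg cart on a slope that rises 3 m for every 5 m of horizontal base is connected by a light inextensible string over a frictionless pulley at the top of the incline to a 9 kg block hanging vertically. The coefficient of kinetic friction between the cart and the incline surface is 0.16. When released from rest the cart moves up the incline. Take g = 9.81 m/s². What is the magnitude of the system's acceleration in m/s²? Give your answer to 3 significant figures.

5.76 m/s²

For the cart on the incline: the weight component along the slope is m₁g sin 30.96° = 3 × 9.81 × 0.5145 = 15.142 N and the normal force is N = m₁g cos 30.96° = 25.236 N.
Kinetic friction opposes the cart's motion up the incline: f = μN = 0.16 × 25.236 = 4.038 N acting down the slope.
Newton's second law for the cart (up-slope positive): T − 15.142 − 4.038 = 3 a. For the hanging block (downward positive): 9 × 9.81 − T = 9 a.
Adding the two equations eliminates T: 69.110 = 12 a, so a = 5.7592 m/s².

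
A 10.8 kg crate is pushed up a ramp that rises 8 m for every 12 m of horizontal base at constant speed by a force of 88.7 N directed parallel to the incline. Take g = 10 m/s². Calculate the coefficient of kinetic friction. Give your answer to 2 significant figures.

0.32

At constant speed ΣF = 0 along the incline. The applied 88.7 N acts up the slope; the weight component mg sin 33.69° = 59.908 N and kinetic friction μN both act down the slope.
So 88.7 = 59.908 + μ × 89.861, giving μ = (88.7 − 59.908) / 89.861 = 0.3204.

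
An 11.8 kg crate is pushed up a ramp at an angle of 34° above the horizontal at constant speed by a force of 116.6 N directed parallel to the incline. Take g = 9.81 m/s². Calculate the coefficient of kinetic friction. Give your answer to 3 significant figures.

0.540

At constant speed ΣF = 0 along the incline. The applied 116.6 N acts up the slope; the weight component mg sin 34° = 64.731 N and kinetic friction μN both act down the slope.
So 116.6 = 64.731 + μ × 95.968, giving μ = (116.6 − 64.731) / 95.968 = 0.5405.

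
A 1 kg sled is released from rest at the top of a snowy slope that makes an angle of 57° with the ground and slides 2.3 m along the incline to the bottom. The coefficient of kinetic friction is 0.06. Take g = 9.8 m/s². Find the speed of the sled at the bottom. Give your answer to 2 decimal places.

The weight component along the incline is mg sin 57° = 8.219 N and the normal force is N = mg cos 57° = 5.337 N.
Friction up the slope is f = μN = 0.06 × 5.337 = 0.320 N, so the net downslope force is 8.219 − 0.320 = 7.899 N and a = 7.899 / 1 = 7.8990 m/s².
Starting from rest over a distance of 2.3 m, v² = 2aL = 2 × 7.8990 × 2.3 = 36.3354, so v = 6.0279 m/s.

6.03 m/s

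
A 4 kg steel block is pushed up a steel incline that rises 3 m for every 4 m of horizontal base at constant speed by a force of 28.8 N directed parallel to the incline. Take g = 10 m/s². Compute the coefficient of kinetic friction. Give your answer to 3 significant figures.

0.150

At constant speed ΣF = 0 along the incline. The applied 28.8 N acts up the slope; the weight component mg sin 36.87° = 24.000 N and kinetic friction μN both act down the slope.
So 28.8 = 24.000 + μ × 32.000, giving μ = (28.8 − 24.000) / 32.000 = 0.1500.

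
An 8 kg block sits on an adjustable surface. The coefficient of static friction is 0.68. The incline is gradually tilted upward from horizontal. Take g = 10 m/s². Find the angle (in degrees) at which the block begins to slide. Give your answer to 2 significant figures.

34°

At the threshold of sliding, static friction is at its maximum μ_s N and exactly balances the weight component along the incline: mg sin θ = μ_s mg cos θ.
Hence tan θ = μ_s = 0.68, so θ = arctan(0.68) = 34.2157°.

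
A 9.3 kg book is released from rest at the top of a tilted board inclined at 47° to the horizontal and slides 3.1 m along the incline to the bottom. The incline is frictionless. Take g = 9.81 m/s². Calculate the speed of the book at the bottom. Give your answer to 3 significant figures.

6.67 m/s

The weight component along the incline is mg sin 47° = 66.724 N and the normal force is N = mg cos 47° = 62.221 N.
With no friction, a = g sin 47° = 7.1746 m/s².
Starting from rest over a distance of 3.1 m, v² = 2aL = 2 × 7.1746 × 3.1 = 44.4825, so v = 6.6695 m/s.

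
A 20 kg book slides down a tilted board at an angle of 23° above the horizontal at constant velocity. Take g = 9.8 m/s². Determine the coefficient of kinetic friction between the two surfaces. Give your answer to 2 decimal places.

0.42

At constant velocity the net force along the incline is zero: mg sin 23° = μ mg cos 23°.
So μ = tan 23° = 0.3907 / 0.9205 = 0.4244.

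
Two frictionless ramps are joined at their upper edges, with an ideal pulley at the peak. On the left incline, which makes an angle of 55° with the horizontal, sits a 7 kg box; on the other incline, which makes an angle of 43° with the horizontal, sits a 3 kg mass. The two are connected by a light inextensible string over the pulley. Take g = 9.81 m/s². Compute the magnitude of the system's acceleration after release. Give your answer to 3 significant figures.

3.62 m/s²

Resolve each weight along its own incline: the 7 kg mass has component 7 × 9.81 × sin 55° = 56.251 N down its slope, and the 3 kg mass has 3 × 9.81 × sin 43° = 20.071 N down its slope.
The 7 kg side's 56.251 N exceeds the other side's 20.071 N, so that mass slides down and the 3 kg mass slides up. Taking that direction as positive, Newton's second law for the whole system gives 56.251 − 20.071 = (7 + 3) a, so a = 36.180 / 10 = 3.6180 m/s².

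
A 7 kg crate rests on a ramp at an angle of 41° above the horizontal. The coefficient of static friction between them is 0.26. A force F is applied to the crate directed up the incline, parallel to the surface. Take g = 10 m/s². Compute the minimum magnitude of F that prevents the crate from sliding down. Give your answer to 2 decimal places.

The normal force is N = mg cos 41° = 52.830 N. With F at its minimum the crate is on the verge of sliding down, so static friction is at its maximum μ_s N = 0.26 × 52.830 = 13.736 N and acts up the slope.
Equilibrium along the incline: F + μ_s N = mg sin 41°, so F = 45.924 − 13.736 = 32.188 N.

32.19 N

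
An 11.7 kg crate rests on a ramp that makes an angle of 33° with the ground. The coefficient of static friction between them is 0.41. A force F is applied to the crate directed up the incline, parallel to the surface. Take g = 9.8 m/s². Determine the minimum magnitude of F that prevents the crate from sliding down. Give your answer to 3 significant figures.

The normal force is N = mg cos 33° = 96.162 N. With F at its minimum the crate is on the verge of sliding down, so static friction is at its maximum μ_s N = 0.41 × 96.162 = 39.426 N and acts up the slope.
Equilibrium along the incline: F + μ_s N = mg sin 33°, so F = 62.448 − 39.426 = 23.022 N.

23.0 N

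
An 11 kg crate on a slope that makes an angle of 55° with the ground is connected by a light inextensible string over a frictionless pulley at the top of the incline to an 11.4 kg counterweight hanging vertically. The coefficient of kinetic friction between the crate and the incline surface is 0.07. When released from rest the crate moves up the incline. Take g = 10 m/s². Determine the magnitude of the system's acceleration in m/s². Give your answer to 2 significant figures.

0.87 m/s²

For the crate on the incline: the weight component along the slope is m₁g sin 55° = 11 × 10 × 0.8192 = 90.112 N and the normal force is N = m₁g cos 55° = 63.093 N.
Kinetic friction opposes the crate's motion up the incline: f = μN = 0.07 × 63.093 = 4.417 N acting down the slope.
Newton's second law for the crate (up-slope positive): T − 90.112 − 4.417 = 11 a. For the hanging counterweight (downward positive): 11.4 × 10 − T = 11.4 a.
Adding the two equations eliminates T: 19.471 = 22.4 a, so a = 0.8692 m/s².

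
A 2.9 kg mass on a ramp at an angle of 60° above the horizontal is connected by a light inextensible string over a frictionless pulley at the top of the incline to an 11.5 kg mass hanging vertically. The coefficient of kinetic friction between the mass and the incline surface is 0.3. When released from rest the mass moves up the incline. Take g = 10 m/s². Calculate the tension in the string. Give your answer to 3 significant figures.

For the mass on the incline: the weight component along the slope is m₁g sin 60° = 2.9 × 10 × 0.8660 = 25.114 N and the normal force is N = m₁g cos 60° = 14.500 N.
Kinetic friction opposes the mass's motion up the incline: f = μN = 0.3 × 14.500 = 4.350 N acting down the slope.
Newton's second law for the mass (up-slope positive): T − 25.114 − 4.350 = 2.9 a. For the hanging mass (downward positive): 11.5 × 10 − T = 11.5 a.
Adding the two equations eliminates T: 85.536 = 14.4 a, so a = 5.9400 m/s².
Then from the hanging mass's equation, T = 11.5 × (10 − 5.9400) = 46.690 N.

46.7 N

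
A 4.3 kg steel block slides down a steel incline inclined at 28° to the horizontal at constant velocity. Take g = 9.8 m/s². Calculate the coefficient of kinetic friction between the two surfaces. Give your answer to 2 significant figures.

At constant velocity the net force along the incline is zero: mg sin 28° = μ mg cos 28°.
So μ = tan 28° = 0.4695 / 0.8829 = 0.5318.

0.53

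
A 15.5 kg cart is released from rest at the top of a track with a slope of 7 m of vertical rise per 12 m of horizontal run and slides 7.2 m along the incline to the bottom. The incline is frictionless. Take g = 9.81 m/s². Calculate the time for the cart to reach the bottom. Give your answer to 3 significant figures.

The weight component along the incline is mg sin 30.26° = 76.616 N and the normal force is N = mg cos 30.26° = 131.342 N.
With no friction, a = g sin 30.26° = 4.9430 m/s².
Starting from rest, L = ½at², so t = √(2L/a) = √(2 × 7.2 / 4.9430) = 1.7068 s.

1.71 s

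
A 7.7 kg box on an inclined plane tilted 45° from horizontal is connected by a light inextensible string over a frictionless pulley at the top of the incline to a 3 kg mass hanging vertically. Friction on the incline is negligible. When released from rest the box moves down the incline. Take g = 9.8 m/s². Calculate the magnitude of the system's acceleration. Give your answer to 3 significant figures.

For the box on the incline: the weight component along the slope is m₁g sin 45° = 7.7 × 9.8 × 0.7071 = 53.358 N and the normal force is N = m₁g cos 45° = 53.358 N.
Newton's second law for the box (down-slope positive): 53.358 − T = 7.7 a. For the hanging mass (upward positive): T − 3 × 9.8 = 3 a.
Adding the two equations eliminates T: 23.958 = 10.7 a, so a = 2.2391 m/s².

2.24 m/s²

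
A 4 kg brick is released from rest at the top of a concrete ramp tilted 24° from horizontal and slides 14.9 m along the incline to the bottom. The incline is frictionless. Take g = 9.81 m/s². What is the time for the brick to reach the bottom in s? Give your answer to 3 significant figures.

2.73 s

The weight component along the incline is mg sin 24° = 15.960 N and the normal force is N = mg cos 24° = 35.848 N.
With no friction, a = g sin 24° = 3.9901 m/s².
Starting from rest, L = ½at², so t = √(2L/a) = √(2 × 14.9 / 3.9901) = 2.7329 s.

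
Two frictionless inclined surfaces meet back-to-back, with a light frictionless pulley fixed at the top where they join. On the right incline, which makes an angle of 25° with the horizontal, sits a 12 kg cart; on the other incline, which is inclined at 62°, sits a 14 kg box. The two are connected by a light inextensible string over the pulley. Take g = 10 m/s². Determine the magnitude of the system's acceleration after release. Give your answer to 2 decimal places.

2.80 m/s²

Resolve each weight along its own incline: the 12 kg mass has component 12 × 10 × sin 25° = 50.714 N down its slope, and the 14 kg mass has 14 × 10 × sin 62° = 123.613 N down its slope.
The 14 kg side's 123.613 N exceeds the other side's 50.714 N, so that mass slides down and the 12 kg mass slides up. Taking that direction as positive, Newton's second law for the whole system gives 123.613 − 50.714 = (12 + 14) a, so a = 72.899 / 26 = 2.8038 m/s².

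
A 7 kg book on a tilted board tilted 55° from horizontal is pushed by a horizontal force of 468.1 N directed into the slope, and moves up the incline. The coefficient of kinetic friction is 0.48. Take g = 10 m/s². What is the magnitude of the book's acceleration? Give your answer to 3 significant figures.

The horizontal push has components F cos 55° = 468.1 × 0.5736 = 268.502 N up the incline and F sin 55° = 468.1 × 0.8192 = 383.468 N pressing into the surface.
The normal force is therefore N = mg cos 55° + F sin 55° = 40.152 + 383.468 = 423.620 N, and kinetic friction down the slope is μN = 0.48 × 423.620 = 203.338 N.
Along the incline: F cos 55° − mg sin 55° − μN = ma, so 268.502 − 57.344 − 203.338 = 7 a, giving a = 1.1171 m/s².

1.12 m/s²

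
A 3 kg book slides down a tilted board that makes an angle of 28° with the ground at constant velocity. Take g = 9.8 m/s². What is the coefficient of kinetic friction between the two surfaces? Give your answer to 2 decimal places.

0.53

At constant velocity the net force along the incline is zero: mg sin 28° = μ mg cos 28°.
So μ = tan 28° = 0.4695 / 0.8829 = 0.5318.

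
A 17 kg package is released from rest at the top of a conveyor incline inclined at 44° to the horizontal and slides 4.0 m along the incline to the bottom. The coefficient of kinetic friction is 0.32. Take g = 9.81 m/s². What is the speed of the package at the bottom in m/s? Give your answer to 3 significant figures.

6.04 m/s

The weight component along the incline is mg sin 44° = 115.848 N and the normal force is N = mg cos 44° = 119.964 N.
Friction up the slope is f = μN = 0.32 × 119.964 = 38.388 N, so the net downslope force is 115.848 − 38.388 = 77.460 N and a = 77.460 / 17 = 4.5565 m/s².
Starting from rest over a distance of 4.0 m, v² = 2aL = 2 × 4.5565 × 4.0 = 36.4520, so v = 6.0375 m/s.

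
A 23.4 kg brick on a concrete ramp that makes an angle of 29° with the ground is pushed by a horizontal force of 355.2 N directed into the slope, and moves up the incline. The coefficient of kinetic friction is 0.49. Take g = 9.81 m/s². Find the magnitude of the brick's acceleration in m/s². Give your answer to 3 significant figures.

0.710 m/s²

The horizontal push has components F cos 29° = 355.2 × 0.8746 = 310.658 N up the incline and F sin 29° = 355.2 × 0.4848 = 172.201 N pressing into the surface.
The normal force is therefore N = mg cos 29° + F sin 29° = 200.768 + 172.201 = 372.969 N, and kinetic friction down the slope is μN = 0.49 × 372.969 = 182.755 N.
Along the incline: F cos 29° − mg sin 29° − μN = ma, so 310.658 − 111.288 − 182.755 = 23.4 a, giving a = 0.7100 m/s².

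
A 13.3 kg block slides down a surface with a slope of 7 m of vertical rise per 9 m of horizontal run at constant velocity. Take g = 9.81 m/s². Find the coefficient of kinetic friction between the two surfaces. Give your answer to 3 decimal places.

At constant velocity the net force along the incline is zero: mg sin 37.87° = μ mg cos 37.87°.
So μ = tan 37.87° = 0.6139 / 0.7894 = 0.7777.

0.778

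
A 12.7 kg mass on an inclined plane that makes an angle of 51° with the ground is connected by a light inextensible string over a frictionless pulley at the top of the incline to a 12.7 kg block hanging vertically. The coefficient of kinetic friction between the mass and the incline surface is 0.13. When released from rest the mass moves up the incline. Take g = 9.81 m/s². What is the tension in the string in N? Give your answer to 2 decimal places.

For the mass on the incline: the weight component along the slope is m₁g sin 51° = 12.7 × 9.81 × 0.7771 = 96.817 N and the normal force is N = m₁g cos 51° = 78.405 N.
Kinetic friction opposes the mass's motion up the incline: f = μN = 0.13 × 78.405 = 10.193 N acting down the slope.
Newton's second law for the mass (up-slope positive): T − 96.817 − 10.193 = 12.7 a. For the hanging block (downward positive): 12.7 × 9.81 − T = 12.7 a.
Adding the two equations eliminates T: 17.577 = 25.4 a, so a = 0.6920 m/s².
Then from the hanging block's equation, T = 12.7 × (9.81 − 0.6920) = 115.799 N.

115.80 N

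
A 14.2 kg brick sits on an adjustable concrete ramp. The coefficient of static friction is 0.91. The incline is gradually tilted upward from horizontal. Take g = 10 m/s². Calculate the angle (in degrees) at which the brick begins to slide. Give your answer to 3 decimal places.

42.302°

At the threshold of sliding, static friction is at its maximum μ_s N and exactly balances the weight component along the incline: mg sin θ = μ_s mg cos θ.
Hence tan θ = μ_s = 0.91, so θ = arctan(0.91) = 42.3022°.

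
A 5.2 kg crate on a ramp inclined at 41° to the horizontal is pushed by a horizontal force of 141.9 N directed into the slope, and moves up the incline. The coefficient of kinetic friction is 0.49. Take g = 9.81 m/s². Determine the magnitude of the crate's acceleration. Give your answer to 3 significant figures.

1.76 m/s²

The horizontal push has components F cos 41° = 141.9 × 0.7547 = 107.092 N up the incline and F sin 41° = 141.9 × 0.6561 = 93.101 N pressing into the surface.
The normal force is therefore N = mg cos 41° + F sin 41° = 38.499 + 93.101 = 131.600 N, and kinetic friction down the slope is μN = 0.49 × 131.600 = 64.484 N.
Along the incline: F cos 41° − mg sin 41° − μN = ma, so 107.092 − 33.469 − 64.484 = 5.2 a, giving a = 1.7575 m/s².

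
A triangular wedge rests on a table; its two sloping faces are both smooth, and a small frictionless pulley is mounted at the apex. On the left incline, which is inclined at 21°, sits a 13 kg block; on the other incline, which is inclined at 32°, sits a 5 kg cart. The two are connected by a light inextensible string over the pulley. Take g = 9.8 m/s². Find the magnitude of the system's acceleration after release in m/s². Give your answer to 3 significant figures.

Resolve each weight along its own incline: the 13 kg mass has component 13 × 9.8 × sin 21° = 45.656 N down its slope, and the 5 kg mass has 5 × 9.8 × sin 32° = 25.966 N down its slope.
The 13 kg side's 45.656 N exceeds the other side's 25.966 N, so that mass slides down and the 5 kg mass slides up. Taking that direction as positive, Newton's second law for the whole system gives 45.656 − 25.966 = (13 + 5) a, so a = 19.690 / 18 = 1.0939 m/s².

1.09 m/s²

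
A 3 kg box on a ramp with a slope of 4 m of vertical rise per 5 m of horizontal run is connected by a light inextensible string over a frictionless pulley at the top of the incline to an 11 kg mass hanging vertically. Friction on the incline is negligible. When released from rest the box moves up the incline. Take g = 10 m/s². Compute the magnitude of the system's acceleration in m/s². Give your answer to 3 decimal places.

For the box on the incline: the weight component along the slope is m₁g sin 38.66° = 3 × 10 × 0.6247 = 18.741 N and the normal force is N = m₁g cos 38.66° = 23.426 N.
Newton's second law for the box (up-slope positive): T − 18.741 = 3 a. For the hanging mass (downward positive): 11 × 10 − T = 11 a.
Adding the two equations eliminates T: 91.259 = 14 a, so a = 6.5185 m/s².

6.519 m/s²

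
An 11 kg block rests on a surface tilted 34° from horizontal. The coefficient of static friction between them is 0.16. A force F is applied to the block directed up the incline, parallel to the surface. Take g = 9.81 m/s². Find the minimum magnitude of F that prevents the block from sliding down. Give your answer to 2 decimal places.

The normal force is N = mg cos 34° = 89.461 N. With F at its minimum the block is on the verge of sliding down, so static friction is at its maximum μ_s N = 0.16 × 89.461 = 14.314 N and acts up the slope.
Equilibrium along the incline: F + μ_s N = mg sin 34°, so F = 60.343 − 14.314 = 46.029 N.

46.03 N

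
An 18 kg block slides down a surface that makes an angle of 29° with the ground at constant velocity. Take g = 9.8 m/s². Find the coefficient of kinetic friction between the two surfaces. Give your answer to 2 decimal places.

0.55

At constant velocity the net force along the incline is zero: mg sin 29° = μ mg cos 29°.
So μ = tan 29° = 0.4848 / 0.8746 = 0.5543.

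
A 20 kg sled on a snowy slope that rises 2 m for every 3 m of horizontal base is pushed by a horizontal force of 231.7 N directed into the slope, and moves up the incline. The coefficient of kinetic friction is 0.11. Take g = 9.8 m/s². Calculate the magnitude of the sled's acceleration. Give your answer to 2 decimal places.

2.60 m/s²

The horizontal push has components F cos 33.69° = 231.7 × 0.8321 = 192.798 N up the incline and F sin 33.69° = 231.7 × 0.5547 = 128.524 N pressing into the surface.
The normal force is therefore N = mg cos 33.69° + F sin 33.69° = 163.092 + 128.524 = 291.616 N, and kinetic friction down the slope is μN = 0.11 × 291.616 = 32.078 N.
Along the incline: F cos 33.69° − mg sin 33.69° − μN = ma, so 192.798 − 108.721 − 32.078 = 20 a, giving a = 2.5999 m/s².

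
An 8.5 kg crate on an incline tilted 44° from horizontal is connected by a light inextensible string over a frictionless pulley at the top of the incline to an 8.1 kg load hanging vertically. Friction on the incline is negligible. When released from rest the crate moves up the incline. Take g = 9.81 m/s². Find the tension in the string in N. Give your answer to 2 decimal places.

For the crate on the incline: the weight component along the slope is m₁g sin 44° = 8.5 × 9.81 × 0.6947 = 57.928 N and the normal force is N = m₁g cos 44° = 59.982 N.
Newton's second law for the crate (up-slope positive): T − 57.928 = 8.5 a. For the hanging load (downward positive): 8.1 × 9.81 − T = 8.1 a.
Adding the two equations eliminates T: 21.533 = 16.6 a, so a = 1.2972 m/s².
Then from the hanging load's equation, T = 8.1 × (9.81 − 1.2972) = 68.954 N.

68.95 N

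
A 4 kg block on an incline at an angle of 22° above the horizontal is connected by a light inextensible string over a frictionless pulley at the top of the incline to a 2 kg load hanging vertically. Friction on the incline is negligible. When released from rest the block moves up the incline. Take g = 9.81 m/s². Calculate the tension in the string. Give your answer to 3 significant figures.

18.0 N

For the block on the incline: the weight component along the slope is m₁g sin 22° = 4 × 9.81 × 0.3746 = 14.699 N and the normal force is N = m₁g cos 22° = 36.383 N.
Newton's second law for the block (up-slope positive): T − 14.699 = 4 a. For the hanging load (downward positive): 2 × 9.81 − T = 2 a.
Adding the two equations eliminates T: 4.921 = 6 a, so a = 0.8202 m/s².
Then from the hanging load's equation, T = 2 × (9.81 − 0.8202) = 17.980 N.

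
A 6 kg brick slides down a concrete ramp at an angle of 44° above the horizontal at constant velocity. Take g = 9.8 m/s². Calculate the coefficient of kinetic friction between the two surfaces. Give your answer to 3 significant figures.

At constant velocity the net force along the incline is zero: mg sin 44° = μ mg cos 44°.
So μ = tan 44° = 0.6947 / 0.7193 = 0.9658.

0.966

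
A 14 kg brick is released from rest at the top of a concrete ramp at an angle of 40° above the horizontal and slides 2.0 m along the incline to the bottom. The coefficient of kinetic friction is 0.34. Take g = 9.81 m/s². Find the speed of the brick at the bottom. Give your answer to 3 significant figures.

The weight component along the incline is mg sin 40° = 88.280 N and the normal force is N = mg cos 40° = 105.209 N.
Friction up the slope is f = μN = 0.34 × 105.209 = 35.771 N, so the net downslope force is 88.280 − 35.771 = 52.509 N and a = 52.509 / 14 = 3.7506 m/s².
Starting from rest over a distance of 2.0 m, v² = 2aL = 2 × 3.7506 × 2.0 = 15.0024, so v = 3.8733 m/s.

3.87 m/s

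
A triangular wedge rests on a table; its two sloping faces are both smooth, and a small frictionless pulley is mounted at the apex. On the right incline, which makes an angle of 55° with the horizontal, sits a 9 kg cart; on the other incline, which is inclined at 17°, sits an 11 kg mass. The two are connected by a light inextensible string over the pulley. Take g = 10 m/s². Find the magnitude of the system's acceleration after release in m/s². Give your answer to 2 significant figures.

2.1 m/s²

Resolve each weight along its own incline: the 9 kg mass has component 9 × 10 × sin 55° = 73.724 N down its slope, and the 11 kg mass has 11 × 10 × sin 17° = 32.161 N down its slope.
The 9 kg side's 73.724 N exceeds the other side's 32.161 N, so that mass slides down and the 11 kg mass slides up. Taking that direction as positive, Newton's second law for the whole system gives 73.724 − 32.161 = (9 + 11) a, so a = 41.563 / 20 = 2.0781 m/s².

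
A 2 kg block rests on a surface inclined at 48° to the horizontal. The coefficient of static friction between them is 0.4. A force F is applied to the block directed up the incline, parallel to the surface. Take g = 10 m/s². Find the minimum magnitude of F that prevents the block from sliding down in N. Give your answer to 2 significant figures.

The normal force is N = mg cos 48° = 13.383 N. With F at its minimum the block is on the verge of sliding down, so static friction is at its maximum μ_s N = 0.4 × 13.383 = 5.353 N and acts up the slope.
Equilibrium along the incline: F + μ_s N = mg sin 48°, so F = 14.863 − 5.353 = 9.510 N.

9.5 N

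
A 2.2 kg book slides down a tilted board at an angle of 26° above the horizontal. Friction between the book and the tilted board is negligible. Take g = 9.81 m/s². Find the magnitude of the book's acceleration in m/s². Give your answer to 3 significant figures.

4.30 m/s²

Resolving the weight along the incline: the component pulling the book down the slope is mg sin 26° = 2.2 × 9.81 × 0.4384 = 9.462 N, and the normal force is N = mg cos 26° = 2.2 × 9.81 × 0.8988 = 19.398 N.
With no friction the net force along the incline is 9.462 N, so a = g sin 26° = 9.462 / 2.2 = 4.3009 m/s².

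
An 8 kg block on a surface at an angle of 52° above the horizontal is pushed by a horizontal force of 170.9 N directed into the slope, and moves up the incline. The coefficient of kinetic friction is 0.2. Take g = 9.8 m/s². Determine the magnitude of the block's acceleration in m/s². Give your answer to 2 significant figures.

The horizontal push has components F cos 52° = 170.9 × 0.6157 = 105.223 N up the incline and F sin 52° = 170.9 × 0.7880 = 134.669 N pressing into the surface.
The normal force is therefore N = mg cos 52° + F sin 52° = 48.271 + 134.669 = 182.940 N, and kinetic friction down the slope is μN = 0.2 × 182.940 = 36.588 N.
Along the incline: F cos 52° − mg sin 52° − μN = ma, so 105.223 − 61.779 − 36.588 = 8 a, giving a = 0.8570 m/s².

0.86 m/s²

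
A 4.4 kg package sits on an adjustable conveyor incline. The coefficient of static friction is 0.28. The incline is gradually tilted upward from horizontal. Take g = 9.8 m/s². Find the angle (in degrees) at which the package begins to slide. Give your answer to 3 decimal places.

15.642°

At the threshold of sliding, static friction is at its maximum μ_s N and exactly balances the weight component along the incline: mg sin θ = μ_s mg cos θ.
Hence tan θ = μ_s = 0.28, so θ = arctan(0.28) = 15.6422°.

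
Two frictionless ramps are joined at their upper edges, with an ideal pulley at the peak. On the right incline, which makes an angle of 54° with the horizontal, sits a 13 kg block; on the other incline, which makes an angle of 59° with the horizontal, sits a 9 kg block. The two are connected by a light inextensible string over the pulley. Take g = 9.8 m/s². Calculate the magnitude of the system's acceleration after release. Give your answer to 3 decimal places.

Resolve each weight along its own incline: the 13 kg mass has component 13 × 9.8 × sin 54° = 103.069 N down its slope, and the 9 kg mass has 9 × 9.8 × sin 59° = 75.602 N down its slope.
The 13 kg side's 103.069 N exceeds the other side's 75.602 N, so that mass slides down and the 9 kg mass slides up. Taking that direction as positive, Newton's second law for the whole system gives 103.069 − 75.602 = (13 + 9) a, so a = 27.467 / 22 = 1.2485 m/s².

1.248 m/s²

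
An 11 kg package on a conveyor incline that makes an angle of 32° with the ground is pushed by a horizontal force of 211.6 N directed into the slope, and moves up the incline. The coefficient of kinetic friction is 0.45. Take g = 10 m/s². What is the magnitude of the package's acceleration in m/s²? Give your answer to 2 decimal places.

The horizontal push has components F cos 32° = 211.6 × 0.8480 = 179.437 N up the incline and F sin 32° = 211.6 × 0.5299 = 112.127 N pressing into the surface.
The normal force is therefore N = mg cos 32° + F sin 32° = 93.280 + 112.127 = 205.407 N, and kinetic friction down the slope is μN = 0.45 × 205.407 = 92.433 N.
Along the incline: F cos 32° − mg sin 32° − μN = ma, so 179.437 − 58.289 − 92.433 = 11 a, giving a = 2.6105 m/s².

2.61 m/s²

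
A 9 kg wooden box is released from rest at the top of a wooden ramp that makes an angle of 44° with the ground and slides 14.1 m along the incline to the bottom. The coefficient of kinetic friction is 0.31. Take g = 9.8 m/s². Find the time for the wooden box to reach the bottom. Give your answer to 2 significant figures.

2.5 s

The weight component along the incline is mg sin 44° = 61.269 N and the normal force is N = mg cos 44° = 63.446 N.
Friction up the slope is f = μN = 0.31 × 63.446 = 19.668 N, so the net downslope force is 61.269 − 19.668 = 41.601 N and a = 41.601 / 9 = 4.6223 m/s².
Starting from rest, L = ½at², so t = √(2L/a) = √(2 × 14.1 / 4.6223) = 2.4700 s.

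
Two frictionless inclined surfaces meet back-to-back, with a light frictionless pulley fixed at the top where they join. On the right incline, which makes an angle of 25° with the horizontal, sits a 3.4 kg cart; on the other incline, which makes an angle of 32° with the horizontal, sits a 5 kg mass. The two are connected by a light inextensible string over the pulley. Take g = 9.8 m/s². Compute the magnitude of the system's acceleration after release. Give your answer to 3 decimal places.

Resolve each weight along its own incline: the 3.4 kg mass has component 3.4 × 9.8 × sin 25° = 14.082 N down its slope, and the 5 kg mass has 5 × 9.8 × sin 32° = 25.966 N down its slope.
The 5 kg side's 25.966 N exceeds the other side's 14.082 N, so that mass slides down and the 3.4 kg mass slides up. Taking that direction as positive, Newton's second law for the whole system gives 25.966 − 14.082 = (3.4 + 5) a, so a = 11.884 / 8.4 = 1.4148 m/s².

1.415 m/s²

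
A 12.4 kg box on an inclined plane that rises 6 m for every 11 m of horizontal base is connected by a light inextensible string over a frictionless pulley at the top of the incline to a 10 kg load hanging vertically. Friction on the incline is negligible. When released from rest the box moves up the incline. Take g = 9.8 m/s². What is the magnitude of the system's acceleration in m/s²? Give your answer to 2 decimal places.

For the box on the incline: the weight component along the slope is m₁g sin 28.61° = 12.4 × 9.8 × 0.4789 = 58.196 N and the normal force is N = m₁g cos 28.61° = 106.682 N.
Newton's second law for the box (up-slope positive): T − 58.196 = 12.4 a. For the hanging load (downward positive): 10 × 9.8 − T = 10 a.
Adding the two equations eliminates T: 39.804 = 22.4 a, so a = 1.7770 m/s².

1.78 m/s²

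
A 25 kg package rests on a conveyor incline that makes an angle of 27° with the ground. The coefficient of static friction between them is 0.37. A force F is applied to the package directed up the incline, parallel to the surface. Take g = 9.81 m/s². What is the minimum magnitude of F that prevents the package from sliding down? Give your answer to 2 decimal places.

The normal force is N = mg cos 27° = 218.519 N. With F at its minimum the package is on the verge of sliding down, so static friction is at its maximum μ_s N = 0.37 × 218.519 = 80.852 N and acts up the slope.
Equilibrium along the incline: F + μ_s N = mg sin 27°, so F = 111.341 − 80.852 = 30.489 N.

30.49 N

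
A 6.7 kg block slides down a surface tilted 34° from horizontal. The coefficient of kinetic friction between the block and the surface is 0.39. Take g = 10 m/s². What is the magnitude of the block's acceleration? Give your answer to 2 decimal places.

Resolving the weight along the incline: the component pulling the block down the slope is mg sin 34° = 6.7 × 10 × 0.5592 = 37.466 N, and the normal force is N = mg cos 34° = 6.7 × 10 × 0.8290 = 55.543 N.
Kinetic friction acts up the slope with magnitude f = μN = 0.39 × 55.543 = 21.662 N.
Net force along the incline is 37.466 − 21.662 = 15.804 N, so a = 15.804 / 6.7 = 2.3588 m/s².

2.36 m/s²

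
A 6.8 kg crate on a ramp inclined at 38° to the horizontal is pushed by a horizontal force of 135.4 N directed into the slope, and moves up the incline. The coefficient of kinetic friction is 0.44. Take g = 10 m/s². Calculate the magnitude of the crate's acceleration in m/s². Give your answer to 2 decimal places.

0.67 m/s²

The horizontal push has components F cos 38° = 135.4 × 0.7880 = 106.695 N up the incline and F sin 38° = 135.4 × 0.6157 = 83.366 N pressing into the surface.
The normal force is therefore N = mg cos 38° + F sin 38° = 53.584 + 83.366 = 136.950 N, and kinetic friction down the slope is μN = 0.44 × 136.950 = 60.258 N.
Along the incline: F cos 38° − mg sin 38° − μN = ma, so 106.695 − 41.868 − 60.258 = 6.8 a, giving a = 0.6719 m/s².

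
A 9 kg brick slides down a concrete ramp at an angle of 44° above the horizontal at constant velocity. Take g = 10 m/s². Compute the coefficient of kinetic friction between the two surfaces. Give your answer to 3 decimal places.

0.966

At constant velocity the net force along the incline is zero: mg sin 44° = μ mg cos 44°.
So μ = tan 44° = 0.6947 / 0.7193 = 0.9658.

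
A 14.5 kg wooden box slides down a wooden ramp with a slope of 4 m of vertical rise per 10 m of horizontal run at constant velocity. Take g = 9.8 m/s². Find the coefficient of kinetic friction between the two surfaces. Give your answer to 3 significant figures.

At constant velocity the net force along the incline is zero: mg sin 21.80° = μ mg cos 21.80°.
So μ = tan 21.80° = 0.3714 / 0.9285 = 0.4000.

0.400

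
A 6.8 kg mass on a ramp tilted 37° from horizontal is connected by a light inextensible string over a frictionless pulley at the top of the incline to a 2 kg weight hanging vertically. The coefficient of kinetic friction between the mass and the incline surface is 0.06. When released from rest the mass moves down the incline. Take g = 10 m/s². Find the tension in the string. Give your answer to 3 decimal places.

24.015 N

For the mass on the incline: the weight component along the slope is m₁g sin 37° = 6.8 × 10 × 0.6018 = 40.922 N and the normal force is N = m₁g cos 37° = 54.307 N.
Kinetic friction opposes the mass's motion down the incline: f = μN = 0.06 × 54.307 = 3.258 N acting up the slope.
Newton's second law for the mass (down-slope positive): 40.922 − 3.258 − T = 6.8 a. For the hanging weight (upward positive): T − 2 × 10 = 2 a.
Adding the two equations eliminates T: 17.664 = 8.8 a, so a = 2.0073 m/s².
Then from the hanging weight's equation, T = 2 × (10 + 2.0073) = 24.015 N.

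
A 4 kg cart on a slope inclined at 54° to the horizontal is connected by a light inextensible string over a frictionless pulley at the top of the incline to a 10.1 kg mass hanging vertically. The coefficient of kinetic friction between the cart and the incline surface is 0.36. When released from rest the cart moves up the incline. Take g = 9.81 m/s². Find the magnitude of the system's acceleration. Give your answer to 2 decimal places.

For the cart on the incline: the weight component along the slope is m₁g sin 54° = 4 × 9.81 × 0.8090 = 31.745 N and the normal force is N = m₁g cos 54° = 23.065 N.
Kinetic friction opposes the cart's motion up the incline: f = μN = 0.36 × 23.065 = 8.303 N acting down the slope.
Newton's second law for the cart (up-slope positive): T − 31.745 − 8.303 = 4 a. For the hanging mass (downward positive): 10.1 × 9.81 − T = 10.1 a.
Adding the two equations eliminates T: 59.033 = 14.1 a, so a = 4.1867 m/s².

4.19 m/s²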